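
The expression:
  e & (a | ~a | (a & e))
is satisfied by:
  {e: True}


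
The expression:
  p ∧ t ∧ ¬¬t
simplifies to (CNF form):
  p ∧ t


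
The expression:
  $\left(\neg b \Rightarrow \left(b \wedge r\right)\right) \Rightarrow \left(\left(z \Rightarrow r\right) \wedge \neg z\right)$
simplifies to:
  $\neg b \vee \neg z$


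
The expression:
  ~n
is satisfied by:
  {n: False}


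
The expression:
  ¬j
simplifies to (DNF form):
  ¬j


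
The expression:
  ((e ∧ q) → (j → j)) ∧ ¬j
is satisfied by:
  {j: False}


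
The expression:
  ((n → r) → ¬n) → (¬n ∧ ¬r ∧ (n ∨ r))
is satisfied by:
  {r: True, n: True}


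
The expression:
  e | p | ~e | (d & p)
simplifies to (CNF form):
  True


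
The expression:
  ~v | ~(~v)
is always true.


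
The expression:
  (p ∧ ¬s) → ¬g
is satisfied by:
  {s: True, p: False, g: False}
  {p: False, g: False, s: False}
  {g: True, s: True, p: False}
  {g: True, p: False, s: False}
  {s: True, p: True, g: False}
  {p: True, s: False, g: False}
  {g: True, p: True, s: True}


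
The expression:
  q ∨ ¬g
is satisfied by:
  {q: True, g: False}
  {g: False, q: False}
  {g: True, q: True}


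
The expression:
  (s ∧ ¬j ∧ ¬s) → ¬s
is always true.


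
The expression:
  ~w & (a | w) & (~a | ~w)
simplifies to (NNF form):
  a & ~w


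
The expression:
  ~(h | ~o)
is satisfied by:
  {o: True, h: False}


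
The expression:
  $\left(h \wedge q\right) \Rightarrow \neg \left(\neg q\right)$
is always true.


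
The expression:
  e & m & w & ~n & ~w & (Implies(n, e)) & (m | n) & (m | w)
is never true.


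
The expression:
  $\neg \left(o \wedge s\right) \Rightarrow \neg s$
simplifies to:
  $o \vee \neg s$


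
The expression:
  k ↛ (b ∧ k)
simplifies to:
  k ∧ ¬b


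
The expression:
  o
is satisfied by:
  {o: True}


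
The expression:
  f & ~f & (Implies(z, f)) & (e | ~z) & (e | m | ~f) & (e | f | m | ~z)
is never true.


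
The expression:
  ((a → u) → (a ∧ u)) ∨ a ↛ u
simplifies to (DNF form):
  a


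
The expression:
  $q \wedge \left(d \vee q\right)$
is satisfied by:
  {q: True}


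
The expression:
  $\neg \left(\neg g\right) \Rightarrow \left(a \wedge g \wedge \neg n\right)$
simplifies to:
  $\left(a \wedge \neg n\right) \vee \neg g$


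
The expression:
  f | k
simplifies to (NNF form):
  f | k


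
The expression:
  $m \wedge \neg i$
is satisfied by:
  {m: True, i: False}


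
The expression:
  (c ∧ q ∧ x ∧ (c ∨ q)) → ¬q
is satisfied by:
  {c: False, q: False, x: False}
  {x: True, c: False, q: False}
  {q: True, c: False, x: False}
  {x: True, q: True, c: False}
  {c: True, x: False, q: False}
  {x: True, c: True, q: False}
  {q: True, c: True, x: False}


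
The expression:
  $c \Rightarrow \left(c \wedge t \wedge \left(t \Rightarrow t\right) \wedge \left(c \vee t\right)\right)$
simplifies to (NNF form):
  $t \vee \neg c$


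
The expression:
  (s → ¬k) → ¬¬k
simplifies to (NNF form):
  k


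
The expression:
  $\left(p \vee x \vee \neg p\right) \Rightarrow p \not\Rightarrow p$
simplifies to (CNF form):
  $\text{False}$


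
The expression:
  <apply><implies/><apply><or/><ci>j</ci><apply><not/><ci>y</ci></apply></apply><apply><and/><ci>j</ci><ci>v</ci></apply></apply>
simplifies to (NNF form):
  <apply><or/><apply><and/><ci>j</ci><ci>v</ci></apply><apply><and/><ci>y</ci><apply><not/><ci>j</ci></apply></apply></apply>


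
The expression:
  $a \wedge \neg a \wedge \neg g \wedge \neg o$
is never true.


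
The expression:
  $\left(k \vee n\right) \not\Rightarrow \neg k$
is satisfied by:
  {k: True}


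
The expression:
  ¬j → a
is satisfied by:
  {a: True, j: True}
  {a: True, j: False}
  {j: True, a: False}


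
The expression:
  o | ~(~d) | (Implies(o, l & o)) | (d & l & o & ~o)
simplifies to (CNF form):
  True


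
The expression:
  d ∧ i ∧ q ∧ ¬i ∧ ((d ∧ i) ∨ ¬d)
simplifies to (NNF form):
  False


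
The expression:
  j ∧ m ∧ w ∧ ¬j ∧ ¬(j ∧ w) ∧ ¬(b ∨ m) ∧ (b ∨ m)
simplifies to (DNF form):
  False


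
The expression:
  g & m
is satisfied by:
  {m: True, g: True}


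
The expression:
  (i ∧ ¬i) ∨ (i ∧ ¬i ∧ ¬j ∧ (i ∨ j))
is never true.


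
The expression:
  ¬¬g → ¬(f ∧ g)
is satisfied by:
  {g: False, f: False}
  {f: True, g: False}
  {g: True, f: False}


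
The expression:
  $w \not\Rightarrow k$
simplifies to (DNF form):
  $w \wedge \neg k$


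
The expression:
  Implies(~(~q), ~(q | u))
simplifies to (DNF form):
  ~q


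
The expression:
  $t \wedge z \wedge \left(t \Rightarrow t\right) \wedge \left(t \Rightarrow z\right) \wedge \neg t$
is never true.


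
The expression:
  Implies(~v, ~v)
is always true.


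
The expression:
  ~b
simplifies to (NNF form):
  ~b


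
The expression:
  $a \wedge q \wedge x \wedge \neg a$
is never true.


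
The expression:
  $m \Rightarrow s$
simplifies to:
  $s \vee \neg m$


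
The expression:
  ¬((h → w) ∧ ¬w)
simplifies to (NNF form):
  h ∨ w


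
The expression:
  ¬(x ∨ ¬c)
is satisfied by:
  {c: True, x: False}


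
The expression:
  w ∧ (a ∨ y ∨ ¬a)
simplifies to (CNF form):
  w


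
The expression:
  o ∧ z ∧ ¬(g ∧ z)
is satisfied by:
  {z: True, o: True, g: False}


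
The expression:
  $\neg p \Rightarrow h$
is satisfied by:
  {p: True, h: True}
  {p: True, h: False}
  {h: True, p: False}


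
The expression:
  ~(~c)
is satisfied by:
  {c: True}


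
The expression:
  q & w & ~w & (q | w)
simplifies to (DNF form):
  False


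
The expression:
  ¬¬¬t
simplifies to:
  ¬t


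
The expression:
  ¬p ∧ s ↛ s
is never true.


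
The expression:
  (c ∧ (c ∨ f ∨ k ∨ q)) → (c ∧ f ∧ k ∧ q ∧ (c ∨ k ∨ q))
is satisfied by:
  {q: True, k: True, f: True, c: False}
  {q: True, k: True, f: False, c: False}
  {q: True, f: True, k: False, c: False}
  {q: True, f: False, k: False, c: False}
  {k: True, f: True, q: False, c: False}
  {k: True, q: False, f: False, c: False}
  {k: False, f: True, q: False, c: False}
  {k: False, q: False, f: False, c: False}
  {q: True, c: True, k: True, f: True}


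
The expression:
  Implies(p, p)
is always true.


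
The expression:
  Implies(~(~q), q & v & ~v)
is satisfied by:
  {q: False}


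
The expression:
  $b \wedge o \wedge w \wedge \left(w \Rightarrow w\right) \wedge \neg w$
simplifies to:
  $\text{False}$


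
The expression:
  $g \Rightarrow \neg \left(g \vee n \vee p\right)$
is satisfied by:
  {g: False}


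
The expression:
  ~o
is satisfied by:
  {o: False}


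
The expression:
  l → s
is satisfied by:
  {s: True, l: False}
  {l: False, s: False}
  {l: True, s: True}


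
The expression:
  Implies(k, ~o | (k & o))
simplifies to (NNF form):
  True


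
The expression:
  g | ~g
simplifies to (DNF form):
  True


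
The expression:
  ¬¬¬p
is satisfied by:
  {p: False}


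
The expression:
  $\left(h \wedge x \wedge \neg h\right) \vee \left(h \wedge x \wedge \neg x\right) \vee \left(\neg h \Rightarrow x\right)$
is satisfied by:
  {x: True, h: True}
  {x: True, h: False}
  {h: True, x: False}


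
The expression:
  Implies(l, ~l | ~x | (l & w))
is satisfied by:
  {w: True, l: False, x: False}
  {l: False, x: False, w: False}
  {x: True, w: True, l: False}
  {x: True, l: False, w: False}
  {w: True, l: True, x: False}
  {l: True, w: False, x: False}
  {x: True, l: True, w: True}


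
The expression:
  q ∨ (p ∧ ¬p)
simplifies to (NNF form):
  q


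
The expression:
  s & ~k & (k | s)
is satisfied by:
  {s: True, k: False}


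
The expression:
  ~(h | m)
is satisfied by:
  {h: False, m: False}


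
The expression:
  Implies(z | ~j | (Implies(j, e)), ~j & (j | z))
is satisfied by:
  {z: True, j: False, e: False}
  {z: True, e: True, j: False}
  {j: True, e: False, z: False}


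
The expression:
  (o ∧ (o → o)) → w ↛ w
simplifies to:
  ¬o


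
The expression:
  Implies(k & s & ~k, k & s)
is always true.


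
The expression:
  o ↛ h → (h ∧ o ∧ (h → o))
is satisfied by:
  {h: True, o: False}
  {o: False, h: False}
  {o: True, h: True}


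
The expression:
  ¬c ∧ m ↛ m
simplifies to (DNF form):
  False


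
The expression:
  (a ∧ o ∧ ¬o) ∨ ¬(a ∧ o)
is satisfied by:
  {o: False, a: False}
  {a: True, o: False}
  {o: True, a: False}


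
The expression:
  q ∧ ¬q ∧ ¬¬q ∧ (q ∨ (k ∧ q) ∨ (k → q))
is never true.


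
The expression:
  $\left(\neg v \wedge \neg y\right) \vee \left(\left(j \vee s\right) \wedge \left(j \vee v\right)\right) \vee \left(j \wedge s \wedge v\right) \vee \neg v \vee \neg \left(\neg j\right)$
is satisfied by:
  {s: True, j: True, v: False}
  {s: True, j: False, v: False}
  {j: True, s: False, v: False}
  {s: False, j: False, v: False}
  {s: True, v: True, j: True}
  {s: True, v: True, j: False}
  {v: True, j: True, s: False}


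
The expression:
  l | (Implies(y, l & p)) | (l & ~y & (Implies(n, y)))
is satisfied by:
  {l: True, y: False}
  {y: False, l: False}
  {y: True, l: True}


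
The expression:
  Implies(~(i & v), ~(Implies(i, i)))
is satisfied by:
  {i: True, v: True}


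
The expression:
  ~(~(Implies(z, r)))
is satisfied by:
  {r: True, z: False}
  {z: False, r: False}
  {z: True, r: True}


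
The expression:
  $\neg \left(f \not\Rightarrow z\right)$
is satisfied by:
  {z: True, f: False}
  {f: False, z: False}
  {f: True, z: True}


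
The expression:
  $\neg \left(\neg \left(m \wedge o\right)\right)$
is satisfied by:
  {m: True, o: True}


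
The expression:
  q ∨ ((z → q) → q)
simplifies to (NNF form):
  q ∨ z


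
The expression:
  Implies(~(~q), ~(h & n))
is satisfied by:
  {h: False, q: False, n: False}
  {n: True, h: False, q: False}
  {q: True, h: False, n: False}
  {n: True, q: True, h: False}
  {h: True, n: False, q: False}
  {n: True, h: True, q: False}
  {q: True, h: True, n: False}


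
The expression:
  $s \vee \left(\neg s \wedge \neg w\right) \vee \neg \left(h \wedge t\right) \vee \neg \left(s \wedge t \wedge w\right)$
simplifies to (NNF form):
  $\text{True}$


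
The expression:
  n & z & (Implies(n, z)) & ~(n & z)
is never true.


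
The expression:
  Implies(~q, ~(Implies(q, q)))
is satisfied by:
  {q: True}


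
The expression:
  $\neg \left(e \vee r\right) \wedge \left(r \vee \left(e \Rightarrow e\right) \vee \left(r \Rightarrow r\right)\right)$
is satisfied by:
  {e: False, r: False}


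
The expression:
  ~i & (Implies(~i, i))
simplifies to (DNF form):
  False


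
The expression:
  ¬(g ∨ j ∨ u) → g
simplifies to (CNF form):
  g ∨ j ∨ u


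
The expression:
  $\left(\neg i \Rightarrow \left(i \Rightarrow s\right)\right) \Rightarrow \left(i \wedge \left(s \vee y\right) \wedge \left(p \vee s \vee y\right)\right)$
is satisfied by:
  {i: True, y: True, s: True}
  {i: True, y: True, s: False}
  {i: True, s: True, y: False}


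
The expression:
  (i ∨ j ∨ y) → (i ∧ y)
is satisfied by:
  {i: True, y: True, j: False}
  {i: True, y: True, j: True}
  {j: False, i: False, y: False}


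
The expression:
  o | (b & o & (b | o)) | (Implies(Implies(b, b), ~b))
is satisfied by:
  {o: True, b: False}
  {b: False, o: False}
  {b: True, o: True}


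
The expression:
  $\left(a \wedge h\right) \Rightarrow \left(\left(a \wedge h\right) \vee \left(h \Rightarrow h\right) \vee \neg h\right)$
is always true.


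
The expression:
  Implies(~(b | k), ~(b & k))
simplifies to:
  True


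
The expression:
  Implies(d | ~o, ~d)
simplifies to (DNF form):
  ~d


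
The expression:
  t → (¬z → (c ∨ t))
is always true.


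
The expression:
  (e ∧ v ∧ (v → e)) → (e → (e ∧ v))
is always true.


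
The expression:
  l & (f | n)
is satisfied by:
  {n: True, f: True, l: True}
  {n: True, l: True, f: False}
  {f: True, l: True, n: False}


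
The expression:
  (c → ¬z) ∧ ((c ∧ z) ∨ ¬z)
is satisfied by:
  {z: False}


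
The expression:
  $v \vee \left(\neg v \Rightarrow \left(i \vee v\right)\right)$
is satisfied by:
  {i: True, v: True}
  {i: True, v: False}
  {v: True, i: False}


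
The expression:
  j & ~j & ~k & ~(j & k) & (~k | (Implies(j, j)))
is never true.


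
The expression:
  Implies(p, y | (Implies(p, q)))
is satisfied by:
  {y: True, q: True, p: False}
  {y: True, p: False, q: False}
  {q: True, p: False, y: False}
  {q: False, p: False, y: False}
  {y: True, q: True, p: True}
  {y: True, p: True, q: False}
  {q: True, p: True, y: False}


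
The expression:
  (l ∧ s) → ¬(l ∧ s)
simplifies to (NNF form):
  ¬l ∨ ¬s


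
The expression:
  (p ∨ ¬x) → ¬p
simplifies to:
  ¬p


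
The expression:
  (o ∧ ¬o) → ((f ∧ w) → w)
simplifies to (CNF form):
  True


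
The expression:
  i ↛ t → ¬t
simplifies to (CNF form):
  True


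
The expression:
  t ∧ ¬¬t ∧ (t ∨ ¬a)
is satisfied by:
  {t: True}


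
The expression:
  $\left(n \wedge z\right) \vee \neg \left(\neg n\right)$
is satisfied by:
  {n: True}


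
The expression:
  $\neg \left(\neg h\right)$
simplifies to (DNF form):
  $h$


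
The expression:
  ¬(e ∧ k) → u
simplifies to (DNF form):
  u ∨ (e ∧ k)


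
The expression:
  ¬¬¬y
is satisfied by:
  {y: False}


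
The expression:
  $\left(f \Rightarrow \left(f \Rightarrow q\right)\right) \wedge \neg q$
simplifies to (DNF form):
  $\neg f \wedge \neg q$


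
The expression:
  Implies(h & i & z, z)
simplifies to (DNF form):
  True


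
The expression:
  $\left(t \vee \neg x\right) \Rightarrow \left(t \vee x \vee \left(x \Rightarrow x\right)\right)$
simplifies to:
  $\text{True}$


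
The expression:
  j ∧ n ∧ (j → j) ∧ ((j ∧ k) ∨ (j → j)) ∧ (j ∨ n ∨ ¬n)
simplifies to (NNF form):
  j ∧ n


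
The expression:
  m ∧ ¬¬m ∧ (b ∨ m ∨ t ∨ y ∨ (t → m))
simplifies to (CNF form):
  m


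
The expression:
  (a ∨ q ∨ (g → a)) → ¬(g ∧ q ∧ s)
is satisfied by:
  {s: False, q: False, g: False}
  {g: True, s: False, q: False}
  {q: True, s: False, g: False}
  {g: True, q: True, s: False}
  {s: True, g: False, q: False}
  {g: True, s: True, q: False}
  {q: True, s: True, g: False}


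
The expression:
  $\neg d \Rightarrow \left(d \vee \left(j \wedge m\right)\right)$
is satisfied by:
  {d: True, m: True, j: True}
  {d: True, m: True, j: False}
  {d: True, j: True, m: False}
  {d: True, j: False, m: False}
  {m: True, j: True, d: False}


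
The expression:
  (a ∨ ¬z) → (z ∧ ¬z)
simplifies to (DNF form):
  z ∧ ¬a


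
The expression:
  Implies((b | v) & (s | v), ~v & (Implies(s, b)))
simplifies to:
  ~v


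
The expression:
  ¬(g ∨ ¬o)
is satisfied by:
  {o: True, g: False}


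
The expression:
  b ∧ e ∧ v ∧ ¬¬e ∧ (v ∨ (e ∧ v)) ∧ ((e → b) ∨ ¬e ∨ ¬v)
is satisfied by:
  {e: True, b: True, v: True}


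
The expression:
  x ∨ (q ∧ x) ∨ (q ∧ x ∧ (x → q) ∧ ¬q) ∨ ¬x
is always true.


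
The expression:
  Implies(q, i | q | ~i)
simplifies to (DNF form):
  True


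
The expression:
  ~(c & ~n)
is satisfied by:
  {n: True, c: False}
  {c: False, n: False}
  {c: True, n: True}


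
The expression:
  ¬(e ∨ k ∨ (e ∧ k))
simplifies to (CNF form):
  ¬e ∧ ¬k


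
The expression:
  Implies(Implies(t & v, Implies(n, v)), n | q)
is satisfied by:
  {n: True, q: True}
  {n: True, q: False}
  {q: True, n: False}


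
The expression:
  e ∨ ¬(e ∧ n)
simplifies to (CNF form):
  True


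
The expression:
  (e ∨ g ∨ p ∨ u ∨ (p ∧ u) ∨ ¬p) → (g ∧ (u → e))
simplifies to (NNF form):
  g ∧ (e ∨ ¬u)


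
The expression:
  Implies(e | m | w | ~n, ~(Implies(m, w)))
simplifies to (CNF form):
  ~w & (m | n) & (m | ~e)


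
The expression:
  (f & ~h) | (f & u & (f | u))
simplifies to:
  f & (u | ~h)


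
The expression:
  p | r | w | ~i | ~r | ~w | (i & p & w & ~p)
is always true.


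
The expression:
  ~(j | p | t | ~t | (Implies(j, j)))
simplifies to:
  False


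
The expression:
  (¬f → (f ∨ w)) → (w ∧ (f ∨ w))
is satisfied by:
  {w: True, f: False}
  {f: False, w: False}
  {f: True, w: True}


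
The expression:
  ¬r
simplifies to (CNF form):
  ¬r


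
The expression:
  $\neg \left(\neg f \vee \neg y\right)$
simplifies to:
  $f \wedge y$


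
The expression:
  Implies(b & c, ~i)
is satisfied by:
  {c: False, b: False, i: False}
  {i: True, c: False, b: False}
  {b: True, c: False, i: False}
  {i: True, b: True, c: False}
  {c: True, i: False, b: False}
  {i: True, c: True, b: False}
  {b: True, c: True, i: False}


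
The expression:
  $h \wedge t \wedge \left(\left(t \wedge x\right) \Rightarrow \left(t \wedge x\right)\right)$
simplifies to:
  $h \wedge t$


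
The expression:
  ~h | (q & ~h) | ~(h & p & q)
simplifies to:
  ~h | ~p | ~q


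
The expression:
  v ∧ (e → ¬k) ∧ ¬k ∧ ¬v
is never true.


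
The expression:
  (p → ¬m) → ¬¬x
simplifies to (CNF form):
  (m ∨ x) ∧ (p ∨ x)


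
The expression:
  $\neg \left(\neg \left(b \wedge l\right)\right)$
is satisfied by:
  {b: True, l: True}


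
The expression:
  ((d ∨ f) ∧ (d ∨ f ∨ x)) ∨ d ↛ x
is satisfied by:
  {d: True, f: True}
  {d: True, f: False}
  {f: True, d: False}


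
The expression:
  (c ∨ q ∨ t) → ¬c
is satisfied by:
  {c: False}


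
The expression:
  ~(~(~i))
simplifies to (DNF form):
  ~i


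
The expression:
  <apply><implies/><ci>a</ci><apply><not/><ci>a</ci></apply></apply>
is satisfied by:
  {a: False}


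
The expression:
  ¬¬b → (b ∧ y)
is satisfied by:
  {y: True, b: False}
  {b: False, y: False}
  {b: True, y: True}


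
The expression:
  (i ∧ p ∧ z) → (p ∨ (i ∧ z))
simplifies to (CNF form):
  True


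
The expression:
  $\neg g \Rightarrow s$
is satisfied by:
  {g: True, s: True}
  {g: True, s: False}
  {s: True, g: False}


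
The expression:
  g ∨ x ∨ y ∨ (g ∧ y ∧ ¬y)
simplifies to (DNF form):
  g ∨ x ∨ y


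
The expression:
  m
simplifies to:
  m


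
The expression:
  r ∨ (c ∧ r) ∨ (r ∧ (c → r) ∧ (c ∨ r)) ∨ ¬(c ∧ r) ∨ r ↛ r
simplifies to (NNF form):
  True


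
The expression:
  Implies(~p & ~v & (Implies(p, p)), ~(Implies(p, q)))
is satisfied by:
  {v: True, p: True}
  {v: True, p: False}
  {p: True, v: False}


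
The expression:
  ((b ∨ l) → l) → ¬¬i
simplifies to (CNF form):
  (b ∨ i) ∧ (i ∨ ¬l)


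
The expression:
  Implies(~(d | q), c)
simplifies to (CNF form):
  c | d | q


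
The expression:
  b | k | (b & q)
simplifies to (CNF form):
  b | k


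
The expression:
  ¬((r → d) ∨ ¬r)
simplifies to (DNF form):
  r ∧ ¬d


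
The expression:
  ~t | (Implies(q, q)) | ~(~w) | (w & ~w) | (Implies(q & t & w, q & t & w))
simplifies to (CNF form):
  True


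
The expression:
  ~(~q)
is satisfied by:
  {q: True}


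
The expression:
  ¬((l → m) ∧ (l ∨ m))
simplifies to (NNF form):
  ¬m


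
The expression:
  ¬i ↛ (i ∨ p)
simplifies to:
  ¬i ∧ ¬p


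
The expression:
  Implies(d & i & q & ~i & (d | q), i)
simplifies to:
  True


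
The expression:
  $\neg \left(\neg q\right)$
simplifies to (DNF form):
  $q$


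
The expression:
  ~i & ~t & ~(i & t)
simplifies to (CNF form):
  ~i & ~t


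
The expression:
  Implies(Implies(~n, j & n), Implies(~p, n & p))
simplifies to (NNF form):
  p | ~n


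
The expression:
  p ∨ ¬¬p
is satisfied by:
  {p: True}


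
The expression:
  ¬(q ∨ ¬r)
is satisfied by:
  {r: True, q: False}


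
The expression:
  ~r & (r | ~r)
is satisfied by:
  {r: False}


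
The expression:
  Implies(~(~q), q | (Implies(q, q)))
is always true.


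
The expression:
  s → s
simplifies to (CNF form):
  True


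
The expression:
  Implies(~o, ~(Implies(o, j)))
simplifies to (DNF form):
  o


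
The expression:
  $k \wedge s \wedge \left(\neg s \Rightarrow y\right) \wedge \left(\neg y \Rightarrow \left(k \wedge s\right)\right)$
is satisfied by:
  {s: True, k: True}


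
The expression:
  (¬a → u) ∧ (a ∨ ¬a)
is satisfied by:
  {a: True, u: True}
  {a: True, u: False}
  {u: True, a: False}


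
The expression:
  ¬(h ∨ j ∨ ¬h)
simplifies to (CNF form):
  False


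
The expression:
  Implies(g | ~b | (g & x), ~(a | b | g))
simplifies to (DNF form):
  (b & ~g) | (~a & ~g)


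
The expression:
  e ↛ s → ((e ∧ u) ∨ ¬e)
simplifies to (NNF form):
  s ∨ u ∨ ¬e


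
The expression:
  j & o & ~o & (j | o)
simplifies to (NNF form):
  False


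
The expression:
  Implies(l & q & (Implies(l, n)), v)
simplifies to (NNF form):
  v | ~l | ~n | ~q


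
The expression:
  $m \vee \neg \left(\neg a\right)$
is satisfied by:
  {a: True, m: True}
  {a: True, m: False}
  {m: True, a: False}


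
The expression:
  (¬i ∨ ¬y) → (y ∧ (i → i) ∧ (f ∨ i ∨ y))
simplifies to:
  y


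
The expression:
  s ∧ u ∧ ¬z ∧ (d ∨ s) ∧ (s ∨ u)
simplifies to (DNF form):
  s ∧ u ∧ ¬z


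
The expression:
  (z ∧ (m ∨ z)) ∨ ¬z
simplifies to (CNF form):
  True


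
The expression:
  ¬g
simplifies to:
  ¬g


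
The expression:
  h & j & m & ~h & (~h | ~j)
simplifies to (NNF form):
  False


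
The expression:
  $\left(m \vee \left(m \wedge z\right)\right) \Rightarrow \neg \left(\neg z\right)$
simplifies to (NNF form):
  $z \vee \neg m$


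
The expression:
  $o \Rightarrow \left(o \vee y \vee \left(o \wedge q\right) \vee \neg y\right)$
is always true.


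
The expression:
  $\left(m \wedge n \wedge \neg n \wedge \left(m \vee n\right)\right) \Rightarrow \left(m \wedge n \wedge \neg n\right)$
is always true.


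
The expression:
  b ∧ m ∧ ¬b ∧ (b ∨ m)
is never true.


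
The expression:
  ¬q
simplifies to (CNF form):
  ¬q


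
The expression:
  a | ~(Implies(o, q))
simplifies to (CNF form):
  (a | o) & (a | ~q)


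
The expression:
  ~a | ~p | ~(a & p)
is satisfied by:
  {p: False, a: False}
  {a: True, p: False}
  {p: True, a: False}


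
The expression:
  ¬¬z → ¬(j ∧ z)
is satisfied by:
  {z: False, j: False}
  {j: True, z: False}
  {z: True, j: False}


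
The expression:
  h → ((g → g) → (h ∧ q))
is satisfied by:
  {q: True, h: False}
  {h: False, q: False}
  {h: True, q: True}


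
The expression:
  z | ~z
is always true.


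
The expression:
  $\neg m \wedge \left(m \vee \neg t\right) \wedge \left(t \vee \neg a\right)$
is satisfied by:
  {t: False, a: False, m: False}


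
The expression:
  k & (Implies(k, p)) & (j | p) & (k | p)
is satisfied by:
  {p: True, k: True}


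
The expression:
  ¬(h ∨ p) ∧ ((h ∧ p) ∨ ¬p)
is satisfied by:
  {p: False, h: False}


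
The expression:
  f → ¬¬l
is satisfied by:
  {l: True, f: False}
  {f: False, l: False}
  {f: True, l: True}


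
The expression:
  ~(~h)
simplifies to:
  h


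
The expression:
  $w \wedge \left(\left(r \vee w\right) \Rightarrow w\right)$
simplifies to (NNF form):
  $w$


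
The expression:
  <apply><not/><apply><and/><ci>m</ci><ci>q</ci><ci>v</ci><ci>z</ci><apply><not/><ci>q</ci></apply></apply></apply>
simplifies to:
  <true/>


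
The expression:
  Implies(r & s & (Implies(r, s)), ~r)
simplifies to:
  ~r | ~s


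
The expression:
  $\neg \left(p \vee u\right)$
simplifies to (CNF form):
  $\neg p \wedge \neg u$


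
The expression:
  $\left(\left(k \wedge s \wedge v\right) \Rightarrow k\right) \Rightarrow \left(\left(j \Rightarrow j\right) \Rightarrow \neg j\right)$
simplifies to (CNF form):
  $\neg j$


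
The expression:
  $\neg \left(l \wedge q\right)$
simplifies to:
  $\neg l \vee \neg q$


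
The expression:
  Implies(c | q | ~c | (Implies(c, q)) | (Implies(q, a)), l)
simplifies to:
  l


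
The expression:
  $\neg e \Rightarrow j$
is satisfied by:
  {e: True, j: True}
  {e: True, j: False}
  {j: True, e: False}


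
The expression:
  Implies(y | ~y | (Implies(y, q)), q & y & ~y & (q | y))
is never true.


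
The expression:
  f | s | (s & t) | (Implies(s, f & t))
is always true.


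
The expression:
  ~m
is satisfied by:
  {m: False}


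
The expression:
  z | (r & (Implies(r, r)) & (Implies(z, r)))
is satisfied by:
  {r: True, z: True}
  {r: True, z: False}
  {z: True, r: False}


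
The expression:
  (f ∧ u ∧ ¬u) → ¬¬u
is always true.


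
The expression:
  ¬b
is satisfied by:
  {b: False}


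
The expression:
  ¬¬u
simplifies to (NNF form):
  u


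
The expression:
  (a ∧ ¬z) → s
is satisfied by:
  {z: True, s: True, a: False}
  {z: True, s: False, a: False}
  {s: True, z: False, a: False}
  {z: False, s: False, a: False}
  {a: True, z: True, s: True}
  {a: True, z: True, s: False}
  {a: True, s: True, z: False}


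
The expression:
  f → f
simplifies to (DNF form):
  True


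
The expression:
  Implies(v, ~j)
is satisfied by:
  {v: False, j: False}
  {j: True, v: False}
  {v: True, j: False}


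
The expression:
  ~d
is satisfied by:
  {d: False}


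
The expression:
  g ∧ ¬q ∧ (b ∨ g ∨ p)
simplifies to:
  g ∧ ¬q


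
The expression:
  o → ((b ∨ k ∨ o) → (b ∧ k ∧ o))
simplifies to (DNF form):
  (b ∧ k) ∨ ¬o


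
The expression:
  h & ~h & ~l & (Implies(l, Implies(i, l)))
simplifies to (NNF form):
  False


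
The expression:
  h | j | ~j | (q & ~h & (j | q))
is always true.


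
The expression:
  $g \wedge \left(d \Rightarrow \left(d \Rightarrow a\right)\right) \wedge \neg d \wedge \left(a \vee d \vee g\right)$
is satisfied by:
  {g: True, d: False}


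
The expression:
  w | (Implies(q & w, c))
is always true.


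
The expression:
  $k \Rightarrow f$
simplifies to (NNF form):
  $f \vee \neg k$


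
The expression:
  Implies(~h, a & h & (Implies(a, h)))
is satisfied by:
  {h: True}


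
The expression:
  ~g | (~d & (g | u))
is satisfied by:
  {g: False, d: False}
  {d: True, g: False}
  {g: True, d: False}


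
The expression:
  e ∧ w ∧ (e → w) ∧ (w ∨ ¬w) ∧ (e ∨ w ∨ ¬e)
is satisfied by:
  {e: True, w: True}


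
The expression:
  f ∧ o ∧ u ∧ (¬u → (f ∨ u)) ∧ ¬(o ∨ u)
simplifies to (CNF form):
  False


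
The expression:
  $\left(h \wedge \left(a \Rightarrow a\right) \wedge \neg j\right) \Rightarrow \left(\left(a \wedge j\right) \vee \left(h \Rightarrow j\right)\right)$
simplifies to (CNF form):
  $j \vee \neg h$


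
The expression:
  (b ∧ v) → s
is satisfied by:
  {s: True, v: False, b: False}
  {v: False, b: False, s: False}
  {s: True, b: True, v: False}
  {b: True, v: False, s: False}
  {s: True, v: True, b: False}
  {v: True, s: False, b: False}
  {s: True, b: True, v: True}


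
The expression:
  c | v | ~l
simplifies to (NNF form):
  c | v | ~l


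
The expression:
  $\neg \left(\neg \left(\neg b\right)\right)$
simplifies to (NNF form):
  $\neg b$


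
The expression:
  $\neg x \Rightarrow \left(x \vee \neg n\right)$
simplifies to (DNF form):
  $x \vee \neg n$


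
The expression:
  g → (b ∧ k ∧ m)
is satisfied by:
  {b: True, m: True, k: True, g: False}
  {b: True, m: True, k: False, g: False}
  {b: True, k: True, m: False, g: False}
  {b: True, k: False, m: False, g: False}
  {m: True, k: True, b: False, g: False}
  {m: True, b: False, k: False, g: False}
  {m: False, k: True, b: False, g: False}
  {m: False, b: False, k: False, g: False}
  {b: True, g: True, m: True, k: True}


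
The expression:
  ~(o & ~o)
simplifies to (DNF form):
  True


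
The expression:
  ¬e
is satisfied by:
  {e: False}


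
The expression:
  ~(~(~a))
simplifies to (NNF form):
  ~a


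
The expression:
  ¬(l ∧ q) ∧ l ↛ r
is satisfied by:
  {l: True, q: False, r: False}


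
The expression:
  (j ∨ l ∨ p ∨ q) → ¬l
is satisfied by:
  {l: False}


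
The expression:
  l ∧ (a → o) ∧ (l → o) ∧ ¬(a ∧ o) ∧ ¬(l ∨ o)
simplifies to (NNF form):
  False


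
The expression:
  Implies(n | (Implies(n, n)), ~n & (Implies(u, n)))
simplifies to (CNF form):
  ~n & ~u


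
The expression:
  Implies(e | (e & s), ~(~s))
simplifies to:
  s | ~e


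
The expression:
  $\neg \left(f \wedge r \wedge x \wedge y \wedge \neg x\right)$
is always true.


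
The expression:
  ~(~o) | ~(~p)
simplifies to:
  o | p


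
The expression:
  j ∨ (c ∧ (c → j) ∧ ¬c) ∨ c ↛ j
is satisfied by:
  {c: True, j: True}
  {c: True, j: False}
  {j: True, c: False}


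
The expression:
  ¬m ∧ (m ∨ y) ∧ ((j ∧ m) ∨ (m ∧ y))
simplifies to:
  False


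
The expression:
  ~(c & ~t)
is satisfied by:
  {t: True, c: False}
  {c: False, t: False}
  {c: True, t: True}


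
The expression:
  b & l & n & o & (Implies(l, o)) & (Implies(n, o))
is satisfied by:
  {n: True, b: True, o: True, l: True}


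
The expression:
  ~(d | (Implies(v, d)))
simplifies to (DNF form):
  v & ~d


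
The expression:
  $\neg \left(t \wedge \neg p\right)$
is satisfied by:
  {p: True, t: False}
  {t: False, p: False}
  {t: True, p: True}


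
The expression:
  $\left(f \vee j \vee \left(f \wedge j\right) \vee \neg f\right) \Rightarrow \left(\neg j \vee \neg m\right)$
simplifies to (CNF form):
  $\neg j \vee \neg m$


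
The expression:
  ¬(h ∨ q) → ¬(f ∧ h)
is always true.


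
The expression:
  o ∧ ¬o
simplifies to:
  False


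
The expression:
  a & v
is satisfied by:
  {a: True, v: True}


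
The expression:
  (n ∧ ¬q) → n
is always true.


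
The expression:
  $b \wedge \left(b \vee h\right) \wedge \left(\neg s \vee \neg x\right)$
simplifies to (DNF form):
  $\left(b \wedge \neg s\right) \vee \left(b \wedge \neg x\right)$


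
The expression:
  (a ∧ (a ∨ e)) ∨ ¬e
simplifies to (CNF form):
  a ∨ ¬e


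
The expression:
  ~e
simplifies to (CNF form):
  ~e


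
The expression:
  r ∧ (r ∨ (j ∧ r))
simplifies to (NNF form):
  r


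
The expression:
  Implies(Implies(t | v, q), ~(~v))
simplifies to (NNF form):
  v | (t & ~q)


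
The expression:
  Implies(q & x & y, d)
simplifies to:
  d | ~q | ~x | ~y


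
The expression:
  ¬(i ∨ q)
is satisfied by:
  {q: False, i: False}


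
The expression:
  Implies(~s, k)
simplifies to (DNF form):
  k | s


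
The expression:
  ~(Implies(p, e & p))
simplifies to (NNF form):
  p & ~e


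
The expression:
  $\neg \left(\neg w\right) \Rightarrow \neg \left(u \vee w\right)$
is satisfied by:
  {w: False}


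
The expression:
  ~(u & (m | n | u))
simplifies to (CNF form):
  ~u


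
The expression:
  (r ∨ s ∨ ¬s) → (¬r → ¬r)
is always true.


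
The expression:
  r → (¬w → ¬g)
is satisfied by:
  {w: True, g: False, r: False}
  {g: False, r: False, w: False}
  {r: True, w: True, g: False}
  {r: True, g: False, w: False}
  {w: True, g: True, r: False}
  {g: True, w: False, r: False}
  {r: True, g: True, w: True}


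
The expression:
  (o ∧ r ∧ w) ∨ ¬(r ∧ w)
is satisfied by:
  {o: True, w: False, r: False}
  {w: False, r: False, o: False}
  {r: True, o: True, w: False}
  {r: True, w: False, o: False}
  {o: True, w: True, r: False}
  {w: True, o: False, r: False}
  {r: True, w: True, o: True}


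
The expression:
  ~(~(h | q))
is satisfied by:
  {q: True, h: True}
  {q: True, h: False}
  {h: True, q: False}


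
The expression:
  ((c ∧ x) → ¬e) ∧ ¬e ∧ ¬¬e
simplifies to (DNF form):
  False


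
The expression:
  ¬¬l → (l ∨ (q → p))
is always true.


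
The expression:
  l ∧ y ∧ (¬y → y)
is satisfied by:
  {y: True, l: True}


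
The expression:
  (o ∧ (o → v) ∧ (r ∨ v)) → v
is always true.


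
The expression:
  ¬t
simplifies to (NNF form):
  ¬t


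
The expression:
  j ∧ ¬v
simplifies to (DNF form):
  j ∧ ¬v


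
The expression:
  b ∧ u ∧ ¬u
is never true.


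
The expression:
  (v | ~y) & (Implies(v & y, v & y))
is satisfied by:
  {v: True, y: False}
  {y: False, v: False}
  {y: True, v: True}


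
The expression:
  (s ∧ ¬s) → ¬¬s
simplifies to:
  True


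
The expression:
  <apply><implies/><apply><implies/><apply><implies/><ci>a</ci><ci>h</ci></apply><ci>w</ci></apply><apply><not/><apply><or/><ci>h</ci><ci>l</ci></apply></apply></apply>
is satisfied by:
  {a: False, w: False, h: False, l: False}
  {l: True, a: False, w: False, h: False}
  {h: True, a: False, w: False, l: False}
  {l: True, h: True, a: False, w: False}
  {a: True, l: False, w: False, h: False}
  {h: True, a: True, l: False, w: False}
  {l: True, h: True, a: True, w: False}
  {w: True, h: False, a: False, l: False}
  {w: True, a: True, h: False, l: False}


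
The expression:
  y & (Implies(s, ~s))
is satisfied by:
  {y: True, s: False}


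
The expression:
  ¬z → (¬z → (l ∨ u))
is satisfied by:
  {z: True, l: True, u: True}
  {z: True, l: True, u: False}
  {z: True, u: True, l: False}
  {z: True, u: False, l: False}
  {l: True, u: True, z: False}
  {l: True, u: False, z: False}
  {u: True, l: False, z: False}


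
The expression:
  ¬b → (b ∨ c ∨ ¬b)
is always true.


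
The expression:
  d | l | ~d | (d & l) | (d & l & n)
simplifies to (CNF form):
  True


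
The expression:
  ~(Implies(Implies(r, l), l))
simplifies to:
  ~l & ~r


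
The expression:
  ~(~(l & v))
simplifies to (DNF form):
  l & v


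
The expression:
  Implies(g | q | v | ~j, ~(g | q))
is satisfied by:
  {q: False, g: False}


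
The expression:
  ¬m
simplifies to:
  ¬m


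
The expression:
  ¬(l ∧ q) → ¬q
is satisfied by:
  {l: True, q: False}
  {q: False, l: False}
  {q: True, l: True}


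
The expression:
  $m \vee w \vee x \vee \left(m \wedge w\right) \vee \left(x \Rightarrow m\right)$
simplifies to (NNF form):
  $\text{True}$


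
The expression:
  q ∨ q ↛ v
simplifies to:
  q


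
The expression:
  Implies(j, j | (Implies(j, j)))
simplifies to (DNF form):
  True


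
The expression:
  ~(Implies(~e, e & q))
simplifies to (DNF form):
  ~e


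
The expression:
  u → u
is always true.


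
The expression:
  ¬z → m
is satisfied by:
  {z: True, m: True}
  {z: True, m: False}
  {m: True, z: False}


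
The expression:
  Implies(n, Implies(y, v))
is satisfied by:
  {v: True, n: False, y: False}
  {v: False, n: False, y: False}
  {y: True, v: True, n: False}
  {y: True, v: False, n: False}
  {n: True, v: True, y: False}
  {n: True, v: False, y: False}
  {n: True, y: True, v: True}


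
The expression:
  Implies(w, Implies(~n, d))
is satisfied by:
  {n: True, d: True, w: False}
  {n: True, w: False, d: False}
  {d: True, w: False, n: False}
  {d: False, w: False, n: False}
  {n: True, d: True, w: True}
  {n: True, w: True, d: False}
  {d: True, w: True, n: False}


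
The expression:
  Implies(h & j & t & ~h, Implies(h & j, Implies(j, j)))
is always true.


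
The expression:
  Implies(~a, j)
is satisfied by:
  {a: True, j: True}
  {a: True, j: False}
  {j: True, a: False}


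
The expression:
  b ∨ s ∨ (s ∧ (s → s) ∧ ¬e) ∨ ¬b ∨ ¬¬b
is always true.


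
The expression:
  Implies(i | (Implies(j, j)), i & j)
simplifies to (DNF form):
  i & j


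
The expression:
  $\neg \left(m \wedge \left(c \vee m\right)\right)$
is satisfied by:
  {m: False}


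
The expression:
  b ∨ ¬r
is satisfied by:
  {b: True, r: False}
  {r: False, b: False}
  {r: True, b: True}


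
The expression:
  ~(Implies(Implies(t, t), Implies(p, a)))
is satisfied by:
  {p: True, a: False}


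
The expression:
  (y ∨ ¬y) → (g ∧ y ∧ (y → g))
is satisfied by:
  {g: True, y: True}


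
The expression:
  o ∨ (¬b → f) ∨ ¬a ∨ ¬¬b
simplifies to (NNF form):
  b ∨ f ∨ o ∨ ¬a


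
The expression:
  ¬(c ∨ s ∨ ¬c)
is never true.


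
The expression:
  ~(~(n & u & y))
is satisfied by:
  {u: True, y: True, n: True}


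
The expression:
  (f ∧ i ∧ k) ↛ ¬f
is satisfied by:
  {i: True, f: True, k: True}


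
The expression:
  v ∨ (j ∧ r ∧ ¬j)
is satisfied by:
  {v: True}


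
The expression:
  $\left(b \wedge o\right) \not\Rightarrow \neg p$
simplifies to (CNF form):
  $b \wedge o \wedge p$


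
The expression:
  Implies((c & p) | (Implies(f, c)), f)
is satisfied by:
  {f: True}


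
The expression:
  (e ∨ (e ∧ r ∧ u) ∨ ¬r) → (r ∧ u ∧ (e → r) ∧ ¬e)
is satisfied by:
  {r: True, e: False}


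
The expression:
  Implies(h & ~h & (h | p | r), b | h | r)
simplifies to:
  True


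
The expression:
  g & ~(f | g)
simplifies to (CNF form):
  False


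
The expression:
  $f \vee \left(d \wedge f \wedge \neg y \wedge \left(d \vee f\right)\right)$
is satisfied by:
  {f: True}


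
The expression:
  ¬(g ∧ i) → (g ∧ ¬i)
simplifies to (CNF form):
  g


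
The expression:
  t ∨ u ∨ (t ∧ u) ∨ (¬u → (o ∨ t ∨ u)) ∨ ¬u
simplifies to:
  True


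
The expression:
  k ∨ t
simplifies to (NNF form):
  k ∨ t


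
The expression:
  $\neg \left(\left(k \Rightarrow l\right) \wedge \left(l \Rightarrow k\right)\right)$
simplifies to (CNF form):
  $\left(k \vee l\right) \wedge \left(k \vee \neg k\right) \wedge \left(l \vee \neg l\right) \wedge \left(\neg k \vee \neg l\right)$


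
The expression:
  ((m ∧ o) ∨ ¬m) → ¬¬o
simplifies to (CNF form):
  m ∨ o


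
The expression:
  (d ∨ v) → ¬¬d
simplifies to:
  d ∨ ¬v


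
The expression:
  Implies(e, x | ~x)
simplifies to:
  True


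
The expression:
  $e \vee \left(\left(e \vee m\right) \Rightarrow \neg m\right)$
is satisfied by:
  {e: True, m: False}
  {m: False, e: False}
  {m: True, e: True}


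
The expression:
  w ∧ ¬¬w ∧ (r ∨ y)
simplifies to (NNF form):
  w ∧ (r ∨ y)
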